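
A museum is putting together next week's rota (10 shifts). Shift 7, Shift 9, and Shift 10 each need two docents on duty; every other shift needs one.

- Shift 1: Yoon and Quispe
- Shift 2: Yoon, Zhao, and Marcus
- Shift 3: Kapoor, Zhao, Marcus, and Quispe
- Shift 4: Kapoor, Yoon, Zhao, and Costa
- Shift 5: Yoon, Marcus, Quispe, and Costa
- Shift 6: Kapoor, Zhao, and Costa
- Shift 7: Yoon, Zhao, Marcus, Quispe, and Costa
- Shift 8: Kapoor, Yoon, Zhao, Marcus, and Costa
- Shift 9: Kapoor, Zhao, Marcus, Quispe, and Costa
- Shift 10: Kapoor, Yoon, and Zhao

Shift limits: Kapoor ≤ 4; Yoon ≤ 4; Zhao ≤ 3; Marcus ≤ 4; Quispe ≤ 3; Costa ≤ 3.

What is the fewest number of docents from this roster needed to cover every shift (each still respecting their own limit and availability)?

4

13 slots to fill and no one can take more than 4, so at least ⌈13/4⌉ = 4 docents are needed.
Kapoor, Yoon, Zhao, and Marcus alone can cover everything: Shift 1→Yoon, Shift 2→Yoon, Shift 3→Kapoor, Shift 4→Kapoor, Shift 5→Yoon, Shift 6→Kapoor, Shift 7→Yoon+Zhao, Shift 8→Marcus, Shift 9→Zhao+Marcus, Shift 10→Kapoor+Zhao.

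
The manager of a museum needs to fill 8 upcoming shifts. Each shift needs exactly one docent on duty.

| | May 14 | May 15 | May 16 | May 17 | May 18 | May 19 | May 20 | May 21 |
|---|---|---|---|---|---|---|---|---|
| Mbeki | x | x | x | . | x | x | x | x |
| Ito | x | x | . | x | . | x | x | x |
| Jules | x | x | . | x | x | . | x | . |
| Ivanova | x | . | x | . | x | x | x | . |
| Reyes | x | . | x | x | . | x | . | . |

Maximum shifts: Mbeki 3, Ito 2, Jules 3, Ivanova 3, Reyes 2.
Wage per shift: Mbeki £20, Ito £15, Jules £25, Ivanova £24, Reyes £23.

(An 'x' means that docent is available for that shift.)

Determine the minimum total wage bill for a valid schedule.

Picking the cheapest available docent for each shift independently would cost £130, but that ignores the shift limits.
An optimal schedule: May 14→Reyes, May 15→Ito, May 16→Mbeki, May 17→Reyes, May 18→Mbeki, May 19→Mbeki, May 20→Ivanova, May 21→Ito.
Total: 23 + 15 + 20 + 23 + 20 + 20 + 24 + 15 = £160.

£160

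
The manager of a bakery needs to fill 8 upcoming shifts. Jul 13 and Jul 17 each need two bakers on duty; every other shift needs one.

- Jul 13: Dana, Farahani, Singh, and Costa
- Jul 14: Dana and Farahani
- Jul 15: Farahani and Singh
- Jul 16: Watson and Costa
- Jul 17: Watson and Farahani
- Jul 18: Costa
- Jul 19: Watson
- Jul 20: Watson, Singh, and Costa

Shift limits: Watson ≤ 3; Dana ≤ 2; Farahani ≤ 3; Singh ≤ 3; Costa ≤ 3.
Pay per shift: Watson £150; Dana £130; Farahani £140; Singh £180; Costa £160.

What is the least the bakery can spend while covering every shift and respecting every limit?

£1450

Jul 17 can only be covered by Watson and Farahani, so that assignment is forced.
Jul 18 can only be covered by Costa, so that assignment is forced.
Jul 19 can only be covered by Watson, so that assignment is forced.
Picking the cheapest available baker for each shift independently would cost £1440, but that ignores the shift limits.
An optimal schedule: Jul 13→Dana+Farahani, Jul 14→Dana, Jul 15→Farahani, Jul 16→Watson, Jul 17→Farahani+Watson, Jul 18→Costa, Jul 19→Watson, Jul 20→Costa.
Total: 130 + 140 + 130 + 140 + 150 + 140 + 150 + 160 + 150 + 160 = £1450.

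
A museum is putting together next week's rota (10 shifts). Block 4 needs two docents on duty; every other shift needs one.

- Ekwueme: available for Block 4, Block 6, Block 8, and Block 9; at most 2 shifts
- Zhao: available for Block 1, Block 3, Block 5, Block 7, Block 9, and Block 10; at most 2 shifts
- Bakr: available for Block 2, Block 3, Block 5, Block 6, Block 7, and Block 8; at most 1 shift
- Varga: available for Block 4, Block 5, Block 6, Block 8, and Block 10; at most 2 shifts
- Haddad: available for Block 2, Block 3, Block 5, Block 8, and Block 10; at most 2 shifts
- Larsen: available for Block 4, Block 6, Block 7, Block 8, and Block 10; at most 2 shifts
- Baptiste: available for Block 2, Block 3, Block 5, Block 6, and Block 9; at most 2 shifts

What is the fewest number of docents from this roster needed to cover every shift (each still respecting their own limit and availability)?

11 slots to fill and no one can take more than 2, so at least ⌈11/2⌉ = 6 docents are needed.
Ekwueme, Zhao, Bakr, Varga, Haddad, and Larsen alone can cover everything: Block 1→Zhao, Block 2→Bakr, Block 3→Zhao, Block 4→Ekwueme+Varga, Block 5→Varga, Block 6→Larsen, Block 7→Larsen, Block 8→Haddad, Block 9→Ekwueme, Block 10→Haddad.

6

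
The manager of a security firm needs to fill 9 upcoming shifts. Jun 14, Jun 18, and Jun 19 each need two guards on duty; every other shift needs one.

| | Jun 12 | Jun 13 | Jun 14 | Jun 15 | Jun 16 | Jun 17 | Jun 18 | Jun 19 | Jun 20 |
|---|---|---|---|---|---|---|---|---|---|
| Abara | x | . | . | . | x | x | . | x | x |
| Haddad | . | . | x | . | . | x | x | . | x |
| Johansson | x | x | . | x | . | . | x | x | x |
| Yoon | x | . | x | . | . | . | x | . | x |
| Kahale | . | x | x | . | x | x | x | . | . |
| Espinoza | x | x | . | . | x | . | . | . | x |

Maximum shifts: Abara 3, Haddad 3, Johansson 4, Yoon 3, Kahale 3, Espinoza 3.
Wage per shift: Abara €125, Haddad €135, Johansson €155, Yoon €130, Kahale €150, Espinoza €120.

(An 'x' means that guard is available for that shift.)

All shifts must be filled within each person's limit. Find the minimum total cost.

Jun 15 can only be covered by Johansson, so that assignment is forced.
Jun 19 can only be covered by Abara and Johansson, so that assignment is forced.
Picking the cheapest available guard for each shift independently would cost €1570, but that ignores the shift limits.
An optimal schedule: Jun 12→Espinoza, Jun 13→Espinoza, Jun 14→Yoon+Haddad, Jun 15→Johansson, Jun 16→Espinoza, Jun 17→Abara, Jun 18→Yoon+Haddad, Jun 19→Abara+Johansson, Jun 20→Abara.
Total: 120 + 120 + 130 + 135 + 155 + 120 + 125 + 130 + 135 + 125 + 155 + 125 = €1575.

€1575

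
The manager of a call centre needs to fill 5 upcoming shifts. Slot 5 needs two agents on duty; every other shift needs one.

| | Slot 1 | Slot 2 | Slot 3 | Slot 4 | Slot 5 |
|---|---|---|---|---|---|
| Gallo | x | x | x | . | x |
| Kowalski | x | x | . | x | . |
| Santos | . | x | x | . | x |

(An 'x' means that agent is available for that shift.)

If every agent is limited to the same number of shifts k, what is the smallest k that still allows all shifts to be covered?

2

With 3 agents and 6 worker-slots to fill, someone must work at least ⌈6/3⌉ = 2 shifts, so k ≥ 2.
k = 2 works: Slot 1→Gallo, Slot 2→Kowalski, Slot 3→Santos, Slot 4→Kowalski, Slot 5→Gallo+Santos.
Loads: Gallo 2, Kowalski 2, Santos 2 — all ≤ 2.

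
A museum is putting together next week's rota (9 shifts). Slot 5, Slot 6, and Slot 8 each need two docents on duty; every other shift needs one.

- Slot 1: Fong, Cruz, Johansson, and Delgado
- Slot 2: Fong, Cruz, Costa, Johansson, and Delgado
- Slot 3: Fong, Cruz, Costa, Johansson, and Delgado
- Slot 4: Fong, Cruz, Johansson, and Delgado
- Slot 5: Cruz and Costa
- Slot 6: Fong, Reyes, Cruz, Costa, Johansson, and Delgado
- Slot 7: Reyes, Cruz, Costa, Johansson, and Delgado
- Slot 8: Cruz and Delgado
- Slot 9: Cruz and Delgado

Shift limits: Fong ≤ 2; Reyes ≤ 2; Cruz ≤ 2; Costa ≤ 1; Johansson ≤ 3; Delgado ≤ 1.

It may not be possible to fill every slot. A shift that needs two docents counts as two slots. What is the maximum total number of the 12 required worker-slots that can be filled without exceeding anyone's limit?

Total capacity across all docents is 2+2+2+1+3+1 = 11, and 12 slots are needed, so at most 11 can be filled.
An assignment achieving 11: Slot 1→Fong, Slot 2→Johansson, Slot 3→Johansson, Slot 4→Fong, Slot 5→Cruz+Costa, Slot 6→Reyes+Johansson, Slot 7→Reyes, Slot 8→Cruz+Delgado.
Loads: Fong 2/2, Reyes 2/2, Cruz 2/2, Costa 1/1, Johansson 3/3, Delgado 1/1.

11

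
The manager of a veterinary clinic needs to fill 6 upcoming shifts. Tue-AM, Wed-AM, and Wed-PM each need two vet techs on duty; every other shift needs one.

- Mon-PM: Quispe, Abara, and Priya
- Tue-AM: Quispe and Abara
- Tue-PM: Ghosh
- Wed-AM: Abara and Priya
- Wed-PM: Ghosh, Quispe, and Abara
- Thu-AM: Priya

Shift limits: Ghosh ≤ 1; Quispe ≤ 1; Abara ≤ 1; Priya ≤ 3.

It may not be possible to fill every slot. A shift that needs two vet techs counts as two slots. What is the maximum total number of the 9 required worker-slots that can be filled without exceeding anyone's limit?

6

Total capacity across all vet techs is 1+1+1+3 = 6, and 9 slots are needed, so at most 6 can be filled.
An assignment achieving 6: Mon-PM→Priya, Tue-AM→Quispe+Abara, Tue-PM→Ghosh, Wed-AM→Priya, Thu-AM→Priya.
Loads: Ghosh 1/1, Quispe 1/1, Abara 1/1, Priya 3/3.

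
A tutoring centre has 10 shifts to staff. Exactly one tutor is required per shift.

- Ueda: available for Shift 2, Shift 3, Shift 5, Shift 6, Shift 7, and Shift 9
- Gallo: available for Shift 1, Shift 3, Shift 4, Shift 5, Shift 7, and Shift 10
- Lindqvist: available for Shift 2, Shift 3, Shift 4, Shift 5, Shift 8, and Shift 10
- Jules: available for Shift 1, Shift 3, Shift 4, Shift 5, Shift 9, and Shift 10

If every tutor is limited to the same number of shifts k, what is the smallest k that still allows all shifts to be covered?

3

With 4 tutors and 10 worker-slots to fill, someone must work at least ⌈10/4⌉ = 3 shifts, so k ≥ 3.
k = 3 works: Shift 1→Gallo, Shift 2→Ueda, Shift 3→Lindqvist, Shift 4→Gallo, Shift 5→Lindqvist, Shift 6→Ueda, Shift 7→Ueda, Shift 8→Lindqvist, Shift 9→Jules, Shift 10→Gallo.
Loads: Ueda 3, Gallo 3, Lindqvist 3, Jules 1 — all ≤ 3.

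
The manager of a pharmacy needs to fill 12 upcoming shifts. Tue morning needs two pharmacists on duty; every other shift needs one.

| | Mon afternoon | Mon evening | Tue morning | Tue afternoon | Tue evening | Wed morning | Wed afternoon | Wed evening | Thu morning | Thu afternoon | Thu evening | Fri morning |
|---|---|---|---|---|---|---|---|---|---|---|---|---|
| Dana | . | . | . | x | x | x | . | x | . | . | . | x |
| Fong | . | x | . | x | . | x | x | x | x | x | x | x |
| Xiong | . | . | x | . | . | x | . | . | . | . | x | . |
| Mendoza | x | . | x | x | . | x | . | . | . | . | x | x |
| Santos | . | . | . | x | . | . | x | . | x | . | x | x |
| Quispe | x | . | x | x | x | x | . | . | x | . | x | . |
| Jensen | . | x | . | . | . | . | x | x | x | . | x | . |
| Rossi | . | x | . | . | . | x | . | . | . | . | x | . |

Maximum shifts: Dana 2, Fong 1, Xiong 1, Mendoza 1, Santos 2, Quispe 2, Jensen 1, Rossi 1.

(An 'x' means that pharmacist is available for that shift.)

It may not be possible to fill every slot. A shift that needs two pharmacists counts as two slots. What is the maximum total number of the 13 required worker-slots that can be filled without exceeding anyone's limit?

Total capacity across all pharmacists is 2+1+1+1+2+2+1+1 = 11, and 13 slots are needed, so at most 11 can be filled.
An assignment achieving 11: Mon afternoon→Mendoza, Mon evening→Jensen, Tue morning→Xiong+Quispe, Tue afternoon→Quispe, Tue evening→Dana, Wed morning→Rossi, Wed afternoon→Santos, Wed evening→Dana, Thu morning→Santos, Thu afternoon→Fong.
Loads: Dana 2/2, Fong 1/1, Xiong 1/1, Mendoza 1/1, Santos 2/2, Quispe 2/2, Jensen 1/1, Rossi 1/1.

11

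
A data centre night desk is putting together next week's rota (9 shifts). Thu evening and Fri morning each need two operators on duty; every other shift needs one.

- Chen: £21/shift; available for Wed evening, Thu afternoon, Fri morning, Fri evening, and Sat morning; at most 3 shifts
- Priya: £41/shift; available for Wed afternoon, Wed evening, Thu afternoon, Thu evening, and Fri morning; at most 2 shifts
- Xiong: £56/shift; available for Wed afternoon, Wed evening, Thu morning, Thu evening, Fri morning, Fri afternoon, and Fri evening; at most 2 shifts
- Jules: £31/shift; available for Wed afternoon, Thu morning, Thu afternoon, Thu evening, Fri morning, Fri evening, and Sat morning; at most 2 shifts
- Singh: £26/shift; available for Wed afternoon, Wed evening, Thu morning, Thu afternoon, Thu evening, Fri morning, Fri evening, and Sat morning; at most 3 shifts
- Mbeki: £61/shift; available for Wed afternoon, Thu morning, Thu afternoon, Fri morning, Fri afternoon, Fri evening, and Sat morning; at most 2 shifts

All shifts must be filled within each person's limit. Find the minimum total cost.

£341

Picking the cheapest available operator for each shift independently would cost £296, but that ignores the shift limits.
An optimal schedule: Wed afternoon→Singh, Wed evening→Chen, Thu morning→Singh, Thu afternoon→Chen, Thu evening→Jules+Priya, Fri morning→Jules+Priya, Fri afternoon→Xiong, Fri evening→Singh, Sat morning→Chen.
Total: 26 + 21 + 26 + 21 + 31 + 41 + 31 + 41 + 56 + 26 + 21 = £341.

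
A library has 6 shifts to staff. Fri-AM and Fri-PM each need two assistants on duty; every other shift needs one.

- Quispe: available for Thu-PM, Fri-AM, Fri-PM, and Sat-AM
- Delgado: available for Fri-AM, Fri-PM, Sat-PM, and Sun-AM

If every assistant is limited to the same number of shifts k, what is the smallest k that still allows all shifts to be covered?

With 2 assistants and 8 worker-slots to fill, someone must work at least ⌈8/2⌉ = 4 shifts, so k ≥ 4.
k = 4 works: Thu-PM→Quispe, Fri-AM→Quispe+Delgado, Fri-PM→Quispe+Delgado, Sat-AM→Quispe, Sat-PM→Delgado, Sun-AM→Delgado.
Loads: Quispe 4, Delgado 4 — all ≤ 4.

4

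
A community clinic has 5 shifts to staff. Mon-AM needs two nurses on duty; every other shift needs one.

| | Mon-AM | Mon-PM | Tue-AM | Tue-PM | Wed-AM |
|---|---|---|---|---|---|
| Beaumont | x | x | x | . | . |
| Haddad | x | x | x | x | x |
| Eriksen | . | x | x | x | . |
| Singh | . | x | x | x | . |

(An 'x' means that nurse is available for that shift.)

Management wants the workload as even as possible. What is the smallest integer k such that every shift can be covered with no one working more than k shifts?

2

With 4 nurses and 6 worker-slots to fill, someone must work at least ⌈6/4⌉ = 2 shifts, so k ≥ 2.
k = 2 works: Mon-AM→Beaumont+Haddad, Mon-PM→Beaumont, Tue-AM→Eriksen, Tue-PM→Eriksen, Wed-AM→Haddad.
Loads: Beaumont 2, Haddad 2, Eriksen 2, Singh 0 — all ≤ 2.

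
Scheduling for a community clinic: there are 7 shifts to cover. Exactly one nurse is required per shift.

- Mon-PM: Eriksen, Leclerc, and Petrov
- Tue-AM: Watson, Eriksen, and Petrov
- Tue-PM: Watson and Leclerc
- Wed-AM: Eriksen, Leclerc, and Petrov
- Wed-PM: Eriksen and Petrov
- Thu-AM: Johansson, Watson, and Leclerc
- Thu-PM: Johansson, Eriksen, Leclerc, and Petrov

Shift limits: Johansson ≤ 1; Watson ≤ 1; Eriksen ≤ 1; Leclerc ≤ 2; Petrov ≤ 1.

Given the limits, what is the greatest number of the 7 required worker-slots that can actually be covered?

Total capacity across all nurses is 1+1+1+2+1 = 6, and 7 slots are needed, so at most 6 can be filled.
An assignment achieving 6: Mon-PM→Leclerc, Tue-AM→Petrov, Tue-PM→Watson, Wed-AM→Leclerc, Wed-PM→Eriksen, Thu-AM→Johansson.
Loads: Johansson 1/1, Watson 1/1, Eriksen 1/1, Leclerc 2/2, Petrov 1/1.

6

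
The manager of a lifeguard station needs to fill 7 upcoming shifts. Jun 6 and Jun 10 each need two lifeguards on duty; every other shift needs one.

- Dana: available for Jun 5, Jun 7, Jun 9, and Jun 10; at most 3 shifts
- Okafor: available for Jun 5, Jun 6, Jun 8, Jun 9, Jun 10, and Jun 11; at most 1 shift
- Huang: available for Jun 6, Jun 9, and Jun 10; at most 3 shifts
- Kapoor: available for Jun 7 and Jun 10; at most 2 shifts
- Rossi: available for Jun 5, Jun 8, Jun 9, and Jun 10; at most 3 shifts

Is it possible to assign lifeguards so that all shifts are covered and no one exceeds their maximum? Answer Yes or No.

No

Total capacity is 12 and 9 slots are needed, so capacity alone doesn't rule it out.
Shifts {Jun 6, Jun 11} need 3 worker-slots in total, but the lifeguards available for any of those shifts (Okafor and Huang) can supply at most 2 among them. So no valid schedule exists.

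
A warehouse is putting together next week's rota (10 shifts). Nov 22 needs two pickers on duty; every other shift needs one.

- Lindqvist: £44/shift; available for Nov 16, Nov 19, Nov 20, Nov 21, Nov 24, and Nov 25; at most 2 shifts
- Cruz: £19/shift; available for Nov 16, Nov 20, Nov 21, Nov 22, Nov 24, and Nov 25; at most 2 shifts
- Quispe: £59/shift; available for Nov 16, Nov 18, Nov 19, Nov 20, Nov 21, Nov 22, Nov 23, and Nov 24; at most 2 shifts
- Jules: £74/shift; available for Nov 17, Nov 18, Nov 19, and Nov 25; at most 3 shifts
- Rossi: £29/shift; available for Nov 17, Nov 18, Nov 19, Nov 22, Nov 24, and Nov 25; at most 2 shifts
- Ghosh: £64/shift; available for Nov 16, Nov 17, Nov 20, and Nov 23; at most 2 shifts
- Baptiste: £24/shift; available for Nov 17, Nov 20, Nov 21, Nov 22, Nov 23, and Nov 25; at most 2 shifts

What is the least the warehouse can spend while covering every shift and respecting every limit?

£414

Picking the cheapest available picker for each shift independently would cost £244, but that ignores the shift limits.
An optimal schedule: Nov 16→Cruz, Nov 17→Baptiste, Nov 18→Rossi, Nov 19→Rossi, Nov 20→Ghosh, Nov 21→Lindqvist, Nov 22→Cruz+Quispe, Nov 23→Baptiste, Nov 24→Quispe, Nov 25→Lindqvist.
Total: 19 + 24 + 29 + 29 + 64 + 44 + 19 + 59 + 24 + 59 + 44 = £414.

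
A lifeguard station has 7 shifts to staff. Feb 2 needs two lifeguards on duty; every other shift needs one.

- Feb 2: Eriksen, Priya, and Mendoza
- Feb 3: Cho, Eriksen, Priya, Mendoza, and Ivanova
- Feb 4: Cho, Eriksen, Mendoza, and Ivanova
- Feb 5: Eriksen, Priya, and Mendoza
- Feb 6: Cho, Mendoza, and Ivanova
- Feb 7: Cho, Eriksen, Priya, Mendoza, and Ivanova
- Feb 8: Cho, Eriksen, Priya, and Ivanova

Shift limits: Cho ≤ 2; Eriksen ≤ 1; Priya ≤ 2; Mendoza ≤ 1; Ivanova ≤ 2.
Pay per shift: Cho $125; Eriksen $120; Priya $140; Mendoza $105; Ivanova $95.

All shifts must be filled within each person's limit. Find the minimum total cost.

$945

Picking the cheapest available lifeguard for each shift independently would cost $805, but that ignores the shift limits.
An optimal schedule: Feb 2→Eriksen+Priya, Feb 3→Mendoza, Feb 4→Cho, Feb 5→Priya, Feb 6→Cho, Feb 7→Ivanova, Feb 8→Ivanova.
Total: 120 + 140 + 105 + 125 + 140 + 125 + 95 + 95 = $945.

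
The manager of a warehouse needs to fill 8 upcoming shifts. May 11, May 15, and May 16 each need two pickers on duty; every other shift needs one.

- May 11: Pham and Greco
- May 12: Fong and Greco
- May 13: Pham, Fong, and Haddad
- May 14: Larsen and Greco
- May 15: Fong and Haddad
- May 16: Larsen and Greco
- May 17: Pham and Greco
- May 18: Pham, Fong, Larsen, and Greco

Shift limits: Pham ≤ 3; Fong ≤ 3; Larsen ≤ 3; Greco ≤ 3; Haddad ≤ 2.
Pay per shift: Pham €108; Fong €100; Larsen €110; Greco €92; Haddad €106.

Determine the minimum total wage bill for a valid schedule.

May 11 can only be covered by Pham and Greco, so that assignment is forced.
May 15 can only be covered by Fong and Haddad, so that assignment is forced.
May 16 can only be covered by Larsen and Greco, so that assignment is forced.
Picking the cheapest available picker for each shift independently would cost €1076, but that ignores the shift limits.
An optimal schedule: May 11→Greco+Pham, May 12→Fong, May 13→Haddad, May 14→Greco, May 15→Fong+Haddad, May 16→Greco+Larsen, May 17→Pham, May 18→Fong.
Total: 92 + 108 + 100 + 106 + 92 + 100 + 106 + 92 + 110 + 108 + 100 = €1114.

€1114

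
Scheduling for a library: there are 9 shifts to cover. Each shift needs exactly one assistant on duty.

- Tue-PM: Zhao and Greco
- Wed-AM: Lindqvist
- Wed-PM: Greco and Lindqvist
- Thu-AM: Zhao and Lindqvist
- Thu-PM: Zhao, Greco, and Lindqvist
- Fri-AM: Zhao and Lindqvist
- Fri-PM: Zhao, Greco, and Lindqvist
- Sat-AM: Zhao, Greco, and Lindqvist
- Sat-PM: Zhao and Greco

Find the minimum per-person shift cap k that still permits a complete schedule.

With 3 assistants and 9 worker-slots to fill, someone must work at least ⌈9/3⌉ = 3 shifts, so k ≥ 3.
k = 3 works: Tue-PM→Zhao, Wed-AM→Lindqvist, Wed-PM→Greco, Thu-AM→Zhao, Thu-PM→Greco, Fri-AM→Zhao, Fri-PM→Lindqvist, Sat-AM→Lindqvist, Sat-PM→Greco.
Loads: Zhao 3, Greco 3, Lindqvist 3 — all ≤ 3.

3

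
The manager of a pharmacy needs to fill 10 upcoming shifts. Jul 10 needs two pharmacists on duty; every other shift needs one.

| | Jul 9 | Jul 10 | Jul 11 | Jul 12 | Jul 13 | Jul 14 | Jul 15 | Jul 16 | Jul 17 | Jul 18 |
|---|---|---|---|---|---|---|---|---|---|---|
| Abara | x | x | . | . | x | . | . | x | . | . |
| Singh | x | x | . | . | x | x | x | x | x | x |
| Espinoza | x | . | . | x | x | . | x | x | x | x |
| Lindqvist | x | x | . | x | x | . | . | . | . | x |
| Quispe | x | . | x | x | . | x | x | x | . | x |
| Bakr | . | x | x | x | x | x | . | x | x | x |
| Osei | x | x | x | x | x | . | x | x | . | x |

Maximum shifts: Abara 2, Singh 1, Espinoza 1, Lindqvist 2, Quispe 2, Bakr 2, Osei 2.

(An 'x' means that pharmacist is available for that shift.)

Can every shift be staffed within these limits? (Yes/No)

Yes

One valid schedule: Jul 9→Abara, Jul 10→Bakr+Osei, Jul 11→Quispe, Jul 12→Lindqvist, Jul 13→Abara, Jul 14→Singh, Jul 15→Quispe, Jul 16→Bakr, Jul 17→Espinoza, Jul 18→Lindqvist.
Loads: Abara 2/2, Singh 1/1, Espinoza 1/1, Lindqvist 2/2, Quispe 2/2, Bakr 2/2, Osei 1/2 — all within limits.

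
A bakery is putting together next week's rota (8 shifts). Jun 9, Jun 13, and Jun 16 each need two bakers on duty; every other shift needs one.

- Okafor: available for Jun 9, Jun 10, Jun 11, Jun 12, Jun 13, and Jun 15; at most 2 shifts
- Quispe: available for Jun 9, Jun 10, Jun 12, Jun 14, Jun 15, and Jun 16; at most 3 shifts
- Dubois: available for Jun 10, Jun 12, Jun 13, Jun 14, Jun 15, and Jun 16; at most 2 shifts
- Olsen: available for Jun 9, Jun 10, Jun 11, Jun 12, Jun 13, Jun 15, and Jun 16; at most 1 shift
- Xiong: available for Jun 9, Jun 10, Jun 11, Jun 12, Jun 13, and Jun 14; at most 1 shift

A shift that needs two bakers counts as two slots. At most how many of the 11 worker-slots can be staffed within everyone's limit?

9

Total capacity across all bakers is 2+3+2+1+1 = 9, and 11 slots are needed, so at most 9 can be filled.
An assignment achieving 9: Jun 9→Okafor+Quispe, Jun 10→Xiong, Jun 11→Okafor, Jun 13→Dubois+Olsen, Jun 14→Quispe, Jun 16→Quispe+Dubois.
Loads: Okafor 2/2, Quispe 3/3, Dubois 2/2, Olsen 1/1, Xiong 1/1.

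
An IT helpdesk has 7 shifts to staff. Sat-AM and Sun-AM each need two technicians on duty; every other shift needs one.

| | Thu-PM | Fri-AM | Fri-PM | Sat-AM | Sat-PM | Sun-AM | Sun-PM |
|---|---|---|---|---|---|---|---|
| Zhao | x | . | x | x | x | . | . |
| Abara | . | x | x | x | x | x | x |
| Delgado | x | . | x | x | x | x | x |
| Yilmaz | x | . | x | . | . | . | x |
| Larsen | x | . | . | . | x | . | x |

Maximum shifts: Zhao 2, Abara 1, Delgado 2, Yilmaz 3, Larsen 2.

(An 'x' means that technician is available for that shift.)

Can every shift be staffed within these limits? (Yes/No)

No

Total capacity is 10 and 9 slots are needed, so capacity alone doesn't rule it out.
Shifts {Fri-AM, Sun-AM} need 3 worker-slots in total, but the technicians available for any of those shifts (Abara and Delgado) can supply at most 2 among them. So no valid schedule exists.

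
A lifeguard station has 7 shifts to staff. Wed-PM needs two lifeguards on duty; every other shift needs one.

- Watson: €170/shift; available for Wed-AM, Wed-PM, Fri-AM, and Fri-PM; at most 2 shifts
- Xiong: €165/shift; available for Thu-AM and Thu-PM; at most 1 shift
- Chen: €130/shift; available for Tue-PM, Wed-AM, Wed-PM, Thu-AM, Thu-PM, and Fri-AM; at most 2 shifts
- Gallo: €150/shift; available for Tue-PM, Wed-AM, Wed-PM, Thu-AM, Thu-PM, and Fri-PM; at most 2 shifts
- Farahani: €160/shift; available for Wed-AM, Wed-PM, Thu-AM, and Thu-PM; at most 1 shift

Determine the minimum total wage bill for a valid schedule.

€1225

Picking the cheapest available lifeguard for each shift independently would cost €1080, but that ignores the shift limits.
An optimal schedule: Tue-PM→Chen, Wed-AM→Chen, Wed-PM→Gallo+Farahani, Thu-AM→Xiong, Thu-PM→Gallo, Fri-AM→Watson, Fri-PM→Watson.
Total: 130 + 130 + 150 + 160 + 165 + 150 + 170 + 170 = €1225.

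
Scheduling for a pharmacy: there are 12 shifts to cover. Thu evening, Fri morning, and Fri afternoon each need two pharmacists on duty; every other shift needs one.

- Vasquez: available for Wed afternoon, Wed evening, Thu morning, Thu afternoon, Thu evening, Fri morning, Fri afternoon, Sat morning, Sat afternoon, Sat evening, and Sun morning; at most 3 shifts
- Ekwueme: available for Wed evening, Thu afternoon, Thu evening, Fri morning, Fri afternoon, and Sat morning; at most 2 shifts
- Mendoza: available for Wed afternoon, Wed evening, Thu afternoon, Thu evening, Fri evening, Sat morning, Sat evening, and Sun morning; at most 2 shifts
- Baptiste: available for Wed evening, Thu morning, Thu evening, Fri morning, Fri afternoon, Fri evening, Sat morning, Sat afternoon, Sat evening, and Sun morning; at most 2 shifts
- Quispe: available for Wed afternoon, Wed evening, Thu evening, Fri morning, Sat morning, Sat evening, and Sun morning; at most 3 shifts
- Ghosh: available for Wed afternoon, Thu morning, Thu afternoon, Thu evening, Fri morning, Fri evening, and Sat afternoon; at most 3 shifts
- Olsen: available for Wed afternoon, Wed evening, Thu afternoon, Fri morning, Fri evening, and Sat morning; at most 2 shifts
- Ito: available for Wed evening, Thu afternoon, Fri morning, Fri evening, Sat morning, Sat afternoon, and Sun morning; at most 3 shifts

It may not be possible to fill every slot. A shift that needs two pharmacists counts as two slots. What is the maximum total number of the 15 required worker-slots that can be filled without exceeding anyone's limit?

Total capacity across all pharmacists is 3+2+2+2+3+3+2+3 = 20, and 15 slots are needed, so at most 15 can be filled.
An assignment achieving 15: Wed afternoon→Mendoza, Wed evening→Quispe, Thu morning→Vasquez, Thu afternoon→Ekwueme, Thu evening→Quispe+Ghosh, Fri morning→Quispe+Ghosh, Fri afternoon→Vasquez+Ekwueme, Fri evening→Baptiste, Sat morning→Olsen, Sat afternoon→Vasquez, Sat evening→Mendoza, Sun morning→Baptiste.
Loads: Vasquez 3/3, Ekwueme 2/2, Mendoza 2/2, Baptiste 2/2, Quispe 3/3, Ghosh 2/3, Olsen 1/2, Ito 0/3.

15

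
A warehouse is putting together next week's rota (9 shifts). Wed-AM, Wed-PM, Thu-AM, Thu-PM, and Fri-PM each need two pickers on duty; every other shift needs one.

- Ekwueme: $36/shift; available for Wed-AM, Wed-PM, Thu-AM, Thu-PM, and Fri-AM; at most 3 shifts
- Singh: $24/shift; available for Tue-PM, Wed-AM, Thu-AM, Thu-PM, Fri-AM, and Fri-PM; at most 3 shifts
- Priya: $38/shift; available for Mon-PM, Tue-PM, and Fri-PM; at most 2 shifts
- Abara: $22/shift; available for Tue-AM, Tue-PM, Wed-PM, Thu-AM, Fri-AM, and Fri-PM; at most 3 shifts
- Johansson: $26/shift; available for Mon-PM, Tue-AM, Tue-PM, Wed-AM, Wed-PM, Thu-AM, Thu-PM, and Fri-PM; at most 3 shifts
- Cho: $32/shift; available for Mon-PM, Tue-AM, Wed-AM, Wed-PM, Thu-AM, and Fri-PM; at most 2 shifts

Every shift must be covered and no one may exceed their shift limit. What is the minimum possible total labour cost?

Picking the cheapest available picker for each shift independently would cost $332, but that ignores the shift limits.
An optimal schedule: Mon-PM→Johansson, Tue-AM→Abara, Tue-PM→Abara, Wed-AM→Singh+Ekwueme, Wed-PM→Johansson+Ekwueme, Thu-AM→Cho+Ekwueme, Thu-PM→Singh+Johansson, Fri-AM→Abara, Fri-PM→Singh+Cho.
Total: 26 + 22 + 22 + 24 + 36 + 26 + 36 + 32 + 36 + 24 + 26 + 22 + 24 + 32 = $388.

$388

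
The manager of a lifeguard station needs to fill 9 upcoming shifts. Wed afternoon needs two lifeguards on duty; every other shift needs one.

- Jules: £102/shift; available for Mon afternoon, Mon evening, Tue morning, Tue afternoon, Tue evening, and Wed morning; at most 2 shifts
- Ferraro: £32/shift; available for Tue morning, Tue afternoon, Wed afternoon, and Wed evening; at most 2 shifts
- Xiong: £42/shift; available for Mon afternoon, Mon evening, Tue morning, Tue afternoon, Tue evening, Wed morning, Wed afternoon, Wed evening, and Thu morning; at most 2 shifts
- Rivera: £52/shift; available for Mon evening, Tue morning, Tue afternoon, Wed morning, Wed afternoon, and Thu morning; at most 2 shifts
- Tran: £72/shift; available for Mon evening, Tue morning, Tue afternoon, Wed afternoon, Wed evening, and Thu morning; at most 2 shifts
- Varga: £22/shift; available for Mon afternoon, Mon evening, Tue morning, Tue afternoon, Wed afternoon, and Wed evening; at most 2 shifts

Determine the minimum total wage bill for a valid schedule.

£440

Picking the cheapest available lifeguard for each shift independently would cost £290, but that ignores the shift limits.
An optimal schedule: Mon afternoon→Varga, Mon evening→Rivera, Tue morning→Ferraro, Tue afternoon→Tran, Tue evening→Xiong, Wed morning→Xiong, Wed afternoon→Ferraro+Tran, Wed evening→Varga, Thu morning→Rivera.
Total: 22 + 52 + 32 + 72 + 42 + 42 + 32 + 72 + 22 + 52 = £440.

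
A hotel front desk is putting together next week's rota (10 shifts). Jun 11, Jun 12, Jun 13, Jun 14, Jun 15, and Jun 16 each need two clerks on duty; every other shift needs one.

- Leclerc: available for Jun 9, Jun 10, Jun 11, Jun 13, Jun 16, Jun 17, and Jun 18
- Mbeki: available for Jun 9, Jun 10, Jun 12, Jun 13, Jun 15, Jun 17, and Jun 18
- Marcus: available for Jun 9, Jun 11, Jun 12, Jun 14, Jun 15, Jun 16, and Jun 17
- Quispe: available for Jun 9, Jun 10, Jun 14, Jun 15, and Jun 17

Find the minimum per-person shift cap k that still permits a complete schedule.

With 4 clerks and 16 worker-slots to fill, someone must work at least ⌈16/4⌉ = 4 shifts, so k ≥ 4.
k = 4 works: Jun 9→Quispe, Jun 10→Mbeki, Jun 11→Leclerc+Marcus, Jun 12→Mbeki+Marcus, Jun 13→Leclerc+Mbeki, Jun 14→Marcus+Quispe, Jun 15→Mbeki+Quispe, Jun 16→Leclerc+Marcus, Jun 17→Quispe, Jun 18→Leclerc.
Loads: Leclerc 4, Mbeki 4, Marcus 4, Quispe 4 — all ≤ 4.

4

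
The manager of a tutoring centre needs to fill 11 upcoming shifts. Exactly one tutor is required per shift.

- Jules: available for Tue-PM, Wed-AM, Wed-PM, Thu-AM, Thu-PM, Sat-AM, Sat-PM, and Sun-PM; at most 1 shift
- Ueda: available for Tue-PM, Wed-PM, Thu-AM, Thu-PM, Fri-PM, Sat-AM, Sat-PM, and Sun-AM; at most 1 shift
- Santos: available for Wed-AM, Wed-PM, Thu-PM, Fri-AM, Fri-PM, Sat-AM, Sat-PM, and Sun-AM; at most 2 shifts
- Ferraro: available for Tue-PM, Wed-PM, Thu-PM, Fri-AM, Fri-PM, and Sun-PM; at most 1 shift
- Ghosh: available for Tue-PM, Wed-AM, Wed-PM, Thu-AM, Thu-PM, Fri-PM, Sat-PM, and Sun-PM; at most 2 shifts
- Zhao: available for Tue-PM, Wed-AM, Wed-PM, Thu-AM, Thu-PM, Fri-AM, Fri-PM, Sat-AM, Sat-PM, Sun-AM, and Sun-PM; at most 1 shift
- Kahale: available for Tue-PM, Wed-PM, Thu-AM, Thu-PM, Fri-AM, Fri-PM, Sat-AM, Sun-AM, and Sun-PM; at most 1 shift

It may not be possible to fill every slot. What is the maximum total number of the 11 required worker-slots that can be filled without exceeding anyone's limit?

Total capacity across all tutors is 1+1+2+1+2+1+1 = 9, and 11 slots are needed, so at most 9 can be filled.
An assignment achieving 9: Tue-PM→Zhao, Wed-AM→Jules, Thu-AM→Ghosh, Fri-AM→Santos, Fri-PM→Kahale, Sat-AM→Santos, Sat-PM→Ghosh, Sun-AM→Ueda, Sun-PM→Ferraro.
Loads: Jules 1/1, Ueda 1/1, Santos 2/2, Ferraro 1/1, Ghosh 2/2, Zhao 1/1, Kahale 1/1.

9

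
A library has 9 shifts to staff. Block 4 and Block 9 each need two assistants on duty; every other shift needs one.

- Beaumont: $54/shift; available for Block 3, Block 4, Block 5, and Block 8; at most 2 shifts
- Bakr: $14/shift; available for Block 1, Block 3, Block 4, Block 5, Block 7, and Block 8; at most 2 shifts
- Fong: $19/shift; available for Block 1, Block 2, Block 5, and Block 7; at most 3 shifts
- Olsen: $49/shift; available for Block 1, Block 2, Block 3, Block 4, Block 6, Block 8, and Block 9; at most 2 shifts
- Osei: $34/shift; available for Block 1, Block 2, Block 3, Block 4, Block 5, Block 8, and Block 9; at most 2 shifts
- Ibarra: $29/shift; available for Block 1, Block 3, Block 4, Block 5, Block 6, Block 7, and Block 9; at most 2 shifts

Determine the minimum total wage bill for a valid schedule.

$309

Picking the cheapest available assistant for each shift independently would cost $224, but that ignores the shift limits.
An optimal schedule: Block 1→Fong, Block 2→Fong, Block 3→Olsen, Block 4→Osei+Olsen, Block 5→Fong, Block 6→Ibarra, Block 7→Bakr, Block 8→Bakr, Block 9→Ibarra+Osei.
Total: 19 + 19 + 49 + 34 + 49 + 19 + 29 + 14 + 14 + 29 + 34 = $309.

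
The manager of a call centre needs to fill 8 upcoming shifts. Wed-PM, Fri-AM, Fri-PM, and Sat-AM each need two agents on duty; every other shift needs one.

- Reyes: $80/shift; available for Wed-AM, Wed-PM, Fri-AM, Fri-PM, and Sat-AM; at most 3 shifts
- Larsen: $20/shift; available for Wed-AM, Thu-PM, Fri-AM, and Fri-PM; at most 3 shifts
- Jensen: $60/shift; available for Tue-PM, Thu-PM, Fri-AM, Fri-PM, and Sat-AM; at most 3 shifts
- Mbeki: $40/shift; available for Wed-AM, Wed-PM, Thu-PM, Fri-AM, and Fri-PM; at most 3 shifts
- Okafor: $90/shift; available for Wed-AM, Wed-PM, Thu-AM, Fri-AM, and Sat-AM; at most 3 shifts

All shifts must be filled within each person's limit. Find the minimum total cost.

$610

Tue-PM can only be covered by Jensen, so that assignment is forced.
Thu-AM can only be covered by Okafor, so that assignment is forced.
Picking the cheapest available agent for each shift independently would cost $570, but that ignores the shift limits.
An optimal schedule: Tue-PM→Jensen, Wed-AM→Larsen, Wed-PM→Mbeki+Reyes, Thu-AM→Okafor, Thu-PM→Larsen, Fri-AM→Mbeki+Jensen, Fri-PM→Larsen+Mbeki, Sat-AM→Jensen+Reyes.
Total: 60 + 20 + 40 + 80 + 90 + 20 + 40 + 60 + 20 + 40 + 60 + 80 = $610.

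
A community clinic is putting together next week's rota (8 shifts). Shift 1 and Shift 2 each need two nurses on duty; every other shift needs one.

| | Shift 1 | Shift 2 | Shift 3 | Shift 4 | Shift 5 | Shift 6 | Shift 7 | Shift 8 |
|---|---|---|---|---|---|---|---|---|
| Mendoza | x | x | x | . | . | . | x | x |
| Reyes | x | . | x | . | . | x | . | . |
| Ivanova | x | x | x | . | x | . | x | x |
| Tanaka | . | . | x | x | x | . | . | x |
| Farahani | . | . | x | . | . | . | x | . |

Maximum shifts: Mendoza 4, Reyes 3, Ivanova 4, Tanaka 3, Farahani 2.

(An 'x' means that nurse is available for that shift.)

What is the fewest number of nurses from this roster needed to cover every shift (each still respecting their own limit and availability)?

10 slots to fill and no one can take more than 4, so at least ⌈10/4⌉ = 3 nurses are needed.
Shifts {Shift 2, Shift 4, Shift 6} need 4 slots, but among the nurses available for them (Mendoza, Reyes, Ivanova, and Tanaka) any 3 together supply at most 3. So 3 nurses are not enough.
Mendoza, Reyes, Ivanova, and Tanaka alone can cover everything: Shift 1→Mendoza+Reyes, Shift 2→Mendoza+Ivanova, Shift 3→Reyes, Shift 4→Tanaka, Shift 5→Ivanova, Shift 6→Reyes, Shift 7→Mendoza, Shift 8→Mendoza.

4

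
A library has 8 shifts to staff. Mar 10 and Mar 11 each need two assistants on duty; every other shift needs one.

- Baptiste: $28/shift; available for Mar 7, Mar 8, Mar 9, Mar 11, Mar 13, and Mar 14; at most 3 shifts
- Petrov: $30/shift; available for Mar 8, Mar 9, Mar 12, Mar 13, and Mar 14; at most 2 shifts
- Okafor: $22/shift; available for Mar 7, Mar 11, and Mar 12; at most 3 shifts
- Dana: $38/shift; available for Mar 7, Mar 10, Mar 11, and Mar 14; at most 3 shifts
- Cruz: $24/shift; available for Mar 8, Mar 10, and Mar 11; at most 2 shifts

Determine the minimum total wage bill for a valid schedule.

Mar 10 can only be covered by Dana and Cruz, so that assignment is forced.
Picking the cheapest available assistant for each shift independently would cost $260, but that ignores the shift limits.
An optimal schedule: Mar 7→Okafor, Mar 8→Cruz, Mar 9→Baptiste, Mar 10→Cruz+Dana, Mar 11→Okafor+Baptiste, Mar 12→Okafor, Mar 13→Baptiste, Mar 14→Petrov.
Total: 22 + 24 + 28 + 24 + 38 + 22 + 28 + 22 + 28 + 30 = $266.

$266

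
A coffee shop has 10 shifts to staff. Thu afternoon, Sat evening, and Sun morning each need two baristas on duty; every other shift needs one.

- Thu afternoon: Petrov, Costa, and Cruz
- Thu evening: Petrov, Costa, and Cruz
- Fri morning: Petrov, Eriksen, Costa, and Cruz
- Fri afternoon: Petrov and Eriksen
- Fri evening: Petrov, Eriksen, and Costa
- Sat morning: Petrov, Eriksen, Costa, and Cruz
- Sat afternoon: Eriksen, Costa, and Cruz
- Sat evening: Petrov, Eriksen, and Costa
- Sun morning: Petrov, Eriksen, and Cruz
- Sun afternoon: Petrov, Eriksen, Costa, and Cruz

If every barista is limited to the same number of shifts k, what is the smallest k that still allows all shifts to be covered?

4

With 4 baristas and 13 worker-slots to fill, someone must work at least ⌈13/4⌉ = 4 shifts, so k ≥ 4.
k = 4 works: Thu afternoon→Petrov+Costa, Thu evening→Petrov, Fri morning→Eriksen, Fri afternoon→Petrov, Fri evening→Petrov, Sat morning→Costa, Sat afternoon→Eriksen, Sat evening→Eriksen+Costa, Sun morning→Eriksen+Cruz, Sun afternoon→Costa.
Loads: Petrov 4, Eriksen 4, Costa 4, Cruz 1 — all ≤ 4.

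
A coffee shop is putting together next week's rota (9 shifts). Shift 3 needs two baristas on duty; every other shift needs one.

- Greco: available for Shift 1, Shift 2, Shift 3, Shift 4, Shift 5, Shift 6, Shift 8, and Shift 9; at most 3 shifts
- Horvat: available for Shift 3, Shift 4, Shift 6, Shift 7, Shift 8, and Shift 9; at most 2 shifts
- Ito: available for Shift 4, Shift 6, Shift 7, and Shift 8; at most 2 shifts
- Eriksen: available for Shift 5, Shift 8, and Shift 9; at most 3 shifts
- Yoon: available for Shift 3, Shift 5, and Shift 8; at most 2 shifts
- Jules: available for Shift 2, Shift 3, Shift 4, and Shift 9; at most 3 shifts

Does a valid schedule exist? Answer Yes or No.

Yes

Shift 1 can only be covered by Greco, so that assignment is forced.
One valid schedule: Shift 1→Greco, Shift 2→Greco, Shift 3→Yoon+Jules, Shift 4→Ito, Shift 5→Greco, Shift 6→Horvat, Shift 7→Horvat, Shift 8→Ito, Shift 9→Eriksen.
Loads: Greco 3/3, Horvat 2/2, Ito 2/2, Eriksen 1/3, Yoon 1/2, Jules 1/3 — all within limits.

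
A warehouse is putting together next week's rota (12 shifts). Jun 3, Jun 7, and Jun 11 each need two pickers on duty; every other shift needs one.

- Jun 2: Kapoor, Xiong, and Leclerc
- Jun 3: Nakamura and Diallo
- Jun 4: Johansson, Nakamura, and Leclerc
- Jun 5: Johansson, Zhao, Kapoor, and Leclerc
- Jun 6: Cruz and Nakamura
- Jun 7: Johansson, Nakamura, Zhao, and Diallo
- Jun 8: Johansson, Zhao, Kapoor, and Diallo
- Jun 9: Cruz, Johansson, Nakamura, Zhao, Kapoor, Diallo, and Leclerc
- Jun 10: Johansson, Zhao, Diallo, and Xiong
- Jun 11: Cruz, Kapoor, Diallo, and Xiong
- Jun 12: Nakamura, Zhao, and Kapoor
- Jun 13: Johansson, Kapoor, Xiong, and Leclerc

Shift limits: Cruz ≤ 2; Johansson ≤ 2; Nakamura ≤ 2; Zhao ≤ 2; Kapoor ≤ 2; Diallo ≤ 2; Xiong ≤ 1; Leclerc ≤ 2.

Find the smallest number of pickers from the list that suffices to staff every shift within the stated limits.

15 slots to fill and no one can take more than 2, so at least ⌈15/2⌉ = 8 pickers are needed.
Cruz, Johansson, Nakamura, Zhao, Kapoor, Diallo, Xiong, and Leclerc alone can cover everything: Jun 2→Kapoor, Jun 3→Nakamura+Diallo, Jun 4→Johansson, Jun 5→Johansson, Jun 6→Cruz, Jun 7→Zhao+Diallo, Jun 8→Zhao, Jun 9→Leclerc, Jun 10→Xiong, Jun 11→Cruz+Kapoor, Jun 12→Nakamura, Jun 13→Leclerc.

8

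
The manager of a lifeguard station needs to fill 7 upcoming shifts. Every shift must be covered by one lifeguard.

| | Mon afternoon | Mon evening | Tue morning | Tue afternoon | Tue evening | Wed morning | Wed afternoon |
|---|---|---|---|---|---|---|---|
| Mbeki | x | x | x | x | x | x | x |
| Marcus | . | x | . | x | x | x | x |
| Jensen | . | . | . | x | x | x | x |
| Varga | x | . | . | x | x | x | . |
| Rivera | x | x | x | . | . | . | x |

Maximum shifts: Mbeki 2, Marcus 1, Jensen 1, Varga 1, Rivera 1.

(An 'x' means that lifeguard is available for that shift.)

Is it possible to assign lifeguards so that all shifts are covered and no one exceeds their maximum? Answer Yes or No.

No

Total capacity is 2+1+1+1+1 = 6 but 7 worker-slots are needed — infeasible.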